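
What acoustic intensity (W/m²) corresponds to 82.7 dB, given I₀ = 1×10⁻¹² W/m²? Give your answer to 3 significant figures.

0.000186 W/m²

I = I₀·10^(L/10) = 10⁻¹² × 10^(82.7/10) = 10^(-3.730).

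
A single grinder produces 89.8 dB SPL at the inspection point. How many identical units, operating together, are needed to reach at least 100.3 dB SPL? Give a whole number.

N identical sources give L₁ + 10·log₁₀ N, so require 10·log₁₀ N ≥ 100.3 − 89.8 = 10.5 dB.
N ≥ 10^(10.5/10) = 11.220, so N = 12.

12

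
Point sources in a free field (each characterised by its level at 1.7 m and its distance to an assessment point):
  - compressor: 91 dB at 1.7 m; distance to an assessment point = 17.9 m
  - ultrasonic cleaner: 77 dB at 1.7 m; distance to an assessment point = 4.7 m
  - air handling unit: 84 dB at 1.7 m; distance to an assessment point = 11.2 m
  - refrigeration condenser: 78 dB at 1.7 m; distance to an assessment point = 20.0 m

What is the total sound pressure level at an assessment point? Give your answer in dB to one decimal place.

73.8 dB

Propagate each source to the receiver with L = L_ref − 20·log₁₀(r/r_ref), then add intensities.
compressor: 91 − 20·log₁₀(17.9/1.7) = 91 − 20.45 = 70.55 dB.
ultrasonic cleaner: 77 − 20·log₁₀(4.7/1.7) = 77 − 8.83 = 68.17 dB.
air handling unit: 84 − 20·log₁₀(11.2/1.7) = 84 − 16.38 = 67.62 dB.
refrigeration condenser: 78 − 20·log₁₀(20.0/1.7) = 78 − 21.41 = 56.59 dB.
Σ 10^(L/10) = 2.416e+07 → L_total = 10·log₁₀(2.416e+07) = 73.83 dB.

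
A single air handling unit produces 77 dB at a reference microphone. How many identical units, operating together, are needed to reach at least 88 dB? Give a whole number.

N identical sources give L₁ + 10·log₁₀ N, so require 10·log₁₀ N ≥ 88 − 77 = 11.0 dB.
N ≥ 10^(11.0/10) = 12.589, so N = 13.

13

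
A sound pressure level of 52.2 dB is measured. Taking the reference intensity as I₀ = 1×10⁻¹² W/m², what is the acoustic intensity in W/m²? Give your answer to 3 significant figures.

1.66e-07 W/m²

L = 10·log₁₀(I/I₀) ⇒ I = I₀·10^(L/10) = 10⁻¹² × 10^5.22.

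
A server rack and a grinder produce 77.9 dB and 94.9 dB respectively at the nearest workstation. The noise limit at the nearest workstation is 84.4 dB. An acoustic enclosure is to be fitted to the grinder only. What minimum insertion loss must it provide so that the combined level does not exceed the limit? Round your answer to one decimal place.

The untreated sources together contribute 10^(77.9/10) = 6.166e+07, i.e. 77.90 dB.
The limit corresponds to 10^(84.4/10) = 2.754e+08; subtracting the fixed part leaves 2.138e+08 for the grinder, i.e. 83.30 dB.
So the grinder must be reduced from 94.9 to 83.30 dB: IL = 11.60 dB.

11.6 dB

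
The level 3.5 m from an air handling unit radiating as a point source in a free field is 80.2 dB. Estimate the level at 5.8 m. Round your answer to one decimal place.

75.8 dB

Spherical spreading from a point source gives a 20·log₁₀(r₂/r₁) drop.
L₂ = 80.2 − 20·log₁₀(5.8/3.5) = 80.2 − 4.387 = 75.81 dB.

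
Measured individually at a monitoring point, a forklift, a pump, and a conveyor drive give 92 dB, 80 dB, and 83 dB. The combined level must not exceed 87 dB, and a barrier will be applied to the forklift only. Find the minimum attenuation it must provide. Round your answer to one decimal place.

9.0 dB

The untreated sources together contribute 10^(80/10) + 10^(83/10) = 2.995e+08, i.e. 84.76 dB.
To meet 87 dB overall, the treated forklift may contribute at most 10^(87/10) − 2.995e+08 = 2.017e+08, i.e. 83.05 dB.
So the forklift must be reduced from 92 to 83.05 dB: IL = 8.95 dB.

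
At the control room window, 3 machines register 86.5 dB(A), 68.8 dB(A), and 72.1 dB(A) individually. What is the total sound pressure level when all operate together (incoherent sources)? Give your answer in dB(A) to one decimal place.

86.7 dB(A)

Incoherent sources combine by intensity addition: L_total = 10·log₁₀(Σ 10^(L_i/10)).
Σ 10^(L/10) = 10^(86.5/10) + 10^(68.8/10) + 10^(72.1/10) = 4.705e+08.
L_total = 10·log₁₀(4.705e+08) = 86.73 dB(A).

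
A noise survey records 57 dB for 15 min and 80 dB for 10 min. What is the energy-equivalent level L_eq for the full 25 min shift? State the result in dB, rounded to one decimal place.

76.1 dB

L_eq = 10·log₁₀[(1/T)·Σ tᵢ·10^(Lᵢ/10)] with T = 25 min.
Σ tᵢ·10^(Lᵢ/10) = 15·10^(57/10) + 10·10^(80/10) = 1.008e+09.
L_eq = 10·log₁₀(1.008e+09/25) = 76.05 dB.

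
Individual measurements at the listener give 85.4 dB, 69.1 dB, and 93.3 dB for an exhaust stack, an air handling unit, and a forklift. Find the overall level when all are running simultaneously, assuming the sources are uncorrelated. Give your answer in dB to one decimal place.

94.0 dB

Incoherent sources combine by intensity addition: L_total = 10·log₁₀(Σ 10^(L_i/10)).
Σ 10^(L/10) = 10^(85.4/10) + 10^(69.1/10) + 10^(93.3/10) = 2.493e+09.
L_total = 10·log₁₀(2.493e+09) = 93.97 dB.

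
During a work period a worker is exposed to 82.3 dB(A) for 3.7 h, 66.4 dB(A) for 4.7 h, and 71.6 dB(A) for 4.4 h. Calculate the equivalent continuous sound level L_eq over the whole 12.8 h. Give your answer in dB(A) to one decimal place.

77.5 dB(A)

Weight each interval's intensity by its duration and average over T = 12.8 h:
Σ tᵢ·10^(Lᵢ/10) = 3.7·10^(82.3/10) + 4.7·10^(66.4/10) + 4.4·10^(71.6/10) = 7.125e+08.
L_eq = 10·log₁₀(7.125e+08/12.8) = 77.46 dB(A).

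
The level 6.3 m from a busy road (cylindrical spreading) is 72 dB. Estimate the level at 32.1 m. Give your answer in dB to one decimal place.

64.9 dB

For a line source, L₂ = L₁ − 10·log₁₀(r₂/r₁).
L₂ = 72 − 10·log₁₀(32.1/6.3) = 72 − 7.072 = 64.93 dB.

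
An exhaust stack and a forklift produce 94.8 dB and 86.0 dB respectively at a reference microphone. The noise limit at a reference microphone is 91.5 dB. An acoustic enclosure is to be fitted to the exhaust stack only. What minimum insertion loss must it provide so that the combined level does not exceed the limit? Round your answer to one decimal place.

Fixed contribution from the other source: Σ 10^(L/10) = 10^(86.0/10) = 3.981e+08 (86.00 dB).
To meet 91.5 dB overall, the treated exhaust stack may contribute at most 10^(91.5/10) − 3.981e+08 = 1.014e+09, i.e. 90.06 dB.
So the exhaust stack must be reduced from 94.8 to 90.06 dB: IL = 4.74 dB.

4.7 dB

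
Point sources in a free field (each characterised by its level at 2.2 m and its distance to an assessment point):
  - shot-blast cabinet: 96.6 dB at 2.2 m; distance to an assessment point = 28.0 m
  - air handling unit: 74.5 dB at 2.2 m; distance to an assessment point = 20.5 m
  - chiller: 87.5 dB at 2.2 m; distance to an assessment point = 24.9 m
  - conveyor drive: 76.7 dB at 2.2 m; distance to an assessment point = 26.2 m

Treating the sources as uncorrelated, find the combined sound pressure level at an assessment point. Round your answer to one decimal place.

Propagate each source to the receiver with L = L_ref − 20·log₁₀(r/r_ref), then add intensities.
shot-blast cabinet: 96.6 − 20·log₁₀(28.0/2.2) = 96.6 − 22.09 = 74.51 dB.
air handling unit: 74.5 − 20·log₁₀(20.5/2.2) = 74.5 − 19.39 = 55.11 dB.
chiller: 87.5 − 20·log₁₀(24.9/2.2) = 87.5 − 21.08 = 66.42 dB.
conveyor drive: 76.7 − 20·log₁₀(26.2/2.2) = 76.7 − 21.52 = 55.18 dB.
Σ 10^(L/10) = 3.326e+07 → L_total = 10·log₁₀(3.326e+07) = 75.22 dB.

75.2 dB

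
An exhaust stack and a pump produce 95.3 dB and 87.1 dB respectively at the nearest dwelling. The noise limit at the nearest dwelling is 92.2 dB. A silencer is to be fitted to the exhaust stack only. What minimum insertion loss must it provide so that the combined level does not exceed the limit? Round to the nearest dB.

5 dB

The untreated sources together contribute 10^(87.1/10) = 5.129e+08, i.e. 87.10 dB.
To meet 92.2 dB overall, the treated exhaust stack may contribute at most 10^(92.2/10) − 5.129e+08 = 1.147e+09, i.e. 90.59 dB.
So the exhaust stack must be reduced from 95.3 to 90.59 dB: IL = 4.71 dB.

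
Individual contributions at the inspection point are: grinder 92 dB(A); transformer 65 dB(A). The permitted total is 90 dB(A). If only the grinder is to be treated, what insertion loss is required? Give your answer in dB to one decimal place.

Everything except the grinder sums to 10^(65/10) = 3.162e+06 in linear terms, 65.00 dB(A).
To meet 90 dB(A) overall, the treated grinder may contribute at most 10^(90/10) − 3.162e+06 = 9.968e+08, i.e. 89.99 dB(A).
Required insertion loss = 92 − 89.99 = 2.01 dB.

2.0 dB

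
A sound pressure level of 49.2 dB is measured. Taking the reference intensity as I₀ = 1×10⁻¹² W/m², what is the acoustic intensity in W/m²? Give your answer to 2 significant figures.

8.3e-08 W/m²

L = 10·log₁₀(I/I₀) ⇒ I = I₀·10^(L/10) = 10⁻¹² × 10^4.92.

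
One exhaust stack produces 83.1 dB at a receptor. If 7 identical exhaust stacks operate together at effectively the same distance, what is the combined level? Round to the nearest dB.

92 dB

L_total = L₁ + 10·log₁₀ N for N identical incoherent sources.
L_total = 83.1 + 10·log₁₀(7) = 83.1 + 8.451 = 91.55 dB.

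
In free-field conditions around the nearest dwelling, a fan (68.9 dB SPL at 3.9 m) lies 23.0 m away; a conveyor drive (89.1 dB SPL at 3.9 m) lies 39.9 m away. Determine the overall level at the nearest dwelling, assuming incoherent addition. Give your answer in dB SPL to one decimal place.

69.0 dB SPL

Propagate each source to the receiver with L = L_ref − 20·log₁₀(r/r_ref), then add intensities.
fan: 68.9 − 20·log₁₀(23.0/3.9) = 68.9 − 15.41 = 53.49 dB SPL.
conveyor drive: 89.1 − 20·log₁₀(39.9/3.9) = 89.1 − 20.20 = 68.90 dB SPL.
Σ 10^(L/10) = 7.989e+06 → L_total = 10·log₁₀(7.989e+06) = 69.02 dB SPL.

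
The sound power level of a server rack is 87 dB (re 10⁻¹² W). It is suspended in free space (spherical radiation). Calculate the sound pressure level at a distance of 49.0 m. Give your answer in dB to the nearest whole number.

42 dB

The power spreads over a sphere of area 4π·r², so L_p = L_w − 10·log₁₀(4π·r²).
4π·r² = 3.017e+04 m², 10·log₁₀ of that is 44.796 dB.
L_p = 87 − 44.796 = 42.20 dB.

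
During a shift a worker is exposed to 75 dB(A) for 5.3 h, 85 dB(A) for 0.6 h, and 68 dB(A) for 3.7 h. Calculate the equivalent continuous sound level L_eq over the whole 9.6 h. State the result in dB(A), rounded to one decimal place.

76.0 dB(A)

The energy average is taken in the linear domain: L_eq = 10·log₁₀[(Σ tᵢ·10^(Lᵢ/10))/T], T = 9.6 h.
Σ tᵢ·10^(Lᵢ/10) = 5.3·10^(75/10) + 0.6·10^(85/10) + 3.7·10^(68/10) = 3.807e+08.
L_eq = 10·log₁₀(3.807e+08/9.6) = 75.98 dB(A).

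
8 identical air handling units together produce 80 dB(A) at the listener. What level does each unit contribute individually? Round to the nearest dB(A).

71 dB(A)

8 equal contributions raise the level by 10·log₁₀ 8 = 9.031 dB, so each unit alone gives 80 − 9.031.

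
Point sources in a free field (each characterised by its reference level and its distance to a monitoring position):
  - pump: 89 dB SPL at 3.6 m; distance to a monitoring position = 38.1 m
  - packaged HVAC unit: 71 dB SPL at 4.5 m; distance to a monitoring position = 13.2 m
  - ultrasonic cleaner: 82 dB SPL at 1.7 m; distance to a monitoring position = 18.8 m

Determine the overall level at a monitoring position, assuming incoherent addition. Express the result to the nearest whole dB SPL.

Apply inverse-square spreading to bring every level to the receiver, then sum 10^(L/10).
pump: 89 − 20·log₁₀(38.1/3.6) = 89 − 20.49 = 68.51 dB SPL.
packaged HVAC unit: 71 − 20·log₁₀(13.2/4.5) = 71 − 9.35 = 61.65 dB SPL.
ultrasonic cleaner: 82 − 20·log₁₀(18.8/1.7) = 82 − 20.87 = 61.13 dB SPL.
Σ 10^(L/10) = 9.851e+06 → L_total = 10·log₁₀(9.851e+06) = 69.93 dB SPL.

70 dB SPL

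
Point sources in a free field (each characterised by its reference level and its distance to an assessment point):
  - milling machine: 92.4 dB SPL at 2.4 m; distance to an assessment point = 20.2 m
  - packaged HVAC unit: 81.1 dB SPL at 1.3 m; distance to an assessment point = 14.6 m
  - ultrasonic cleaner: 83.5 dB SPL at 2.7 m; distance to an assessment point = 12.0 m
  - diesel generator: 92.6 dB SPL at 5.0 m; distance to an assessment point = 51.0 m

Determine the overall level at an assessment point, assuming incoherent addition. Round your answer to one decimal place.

77.4 dB SPL

Apply inverse-square spreading to bring every level to the receiver, then sum 10^(L/10).
milling machine: 92.4 − 20·log₁₀(20.2/2.4) = 92.4 − 18.50 = 73.90 dB SPL.
packaged HVAC unit: 81.1 − 20·log₁₀(14.6/1.3) = 81.1 − 21.01 = 60.09 dB SPL.
ultrasonic cleaner: 83.5 − 20·log₁₀(12.0/2.7) = 83.5 − 12.96 = 70.54 dB SPL.
diesel generator: 92.6 − 20·log₁₀(51.0/5.0) = 92.6 − 20.17 = 72.43 dB SPL.
Σ 10^(L/10) = 5.438e+07 → L_total = 10·log₁₀(5.438e+07) = 77.35 dB SPL.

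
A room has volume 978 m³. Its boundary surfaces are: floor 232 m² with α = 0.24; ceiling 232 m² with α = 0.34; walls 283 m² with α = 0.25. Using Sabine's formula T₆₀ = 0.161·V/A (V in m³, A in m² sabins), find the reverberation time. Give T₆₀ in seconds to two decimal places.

A = Σ Sᵢαᵢ = 232·0.24 + 232·0.34 + 283·0.25 = 205.31 m².
T₆₀ = 0.161·V/A = 0.161·978/205.31 = 0.767 s.

0.77 s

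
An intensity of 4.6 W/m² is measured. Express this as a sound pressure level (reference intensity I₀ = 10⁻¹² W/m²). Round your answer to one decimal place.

Dividing by I₀ shifts the exponent by 12: I/I₀ = 4.6×10^12.
L = 10·(0.6628 + 12) = 126.63 dB.

126.6 dB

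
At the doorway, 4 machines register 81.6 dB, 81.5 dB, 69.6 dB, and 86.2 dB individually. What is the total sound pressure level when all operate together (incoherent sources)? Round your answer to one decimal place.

88.5 dB

Incoherent sources combine by intensity addition: L_total = 10·log₁₀(Σ 10^(L_i/10)).
Σ 10^(L/10) = 10^(81.6/10) + 10^(81.5/10) + 10^(69.6/10) + 10^(86.2/10) = 7.118e+08.
L_total = 10·log₁₀(7.118e+08) = 88.52 dB.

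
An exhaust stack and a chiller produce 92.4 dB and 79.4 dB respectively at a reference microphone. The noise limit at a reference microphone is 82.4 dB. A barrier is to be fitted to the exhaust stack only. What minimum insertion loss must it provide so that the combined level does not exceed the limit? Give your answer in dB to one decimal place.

13.0 dB

The untreated sources together contribute 10^(79.4/10) = 8.710e+07, i.e. 79.40 dB.
The limit corresponds to 10^(82.4/10) = 1.738e+08; subtracting the fixed part leaves 8.668e+07 for the exhaust stack, i.e. 79.38 dB.
Required insertion loss = 92.4 − 79.38 = 13.02 dB.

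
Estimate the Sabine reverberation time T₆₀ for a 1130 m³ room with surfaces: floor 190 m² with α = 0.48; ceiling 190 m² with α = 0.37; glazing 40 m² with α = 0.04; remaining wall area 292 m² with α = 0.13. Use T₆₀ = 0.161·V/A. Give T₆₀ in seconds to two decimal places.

0.90 s

A = Σ Sᵢαᵢ = 190·0.48 + 190·0.37 + 40·0.04 + 292·0.13 = 201.06 m².
T₆₀ = 0.161 × 1130 / 201.06 = 0.905 s.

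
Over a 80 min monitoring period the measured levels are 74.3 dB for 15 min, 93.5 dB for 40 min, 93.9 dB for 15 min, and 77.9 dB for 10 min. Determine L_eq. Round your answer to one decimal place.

92.0 dB

Weight each interval's intensity by its duration and average over T = 80 min:
Σ tᵢ·10^(Lᵢ/10) = 15·10^(74.3/10) + 40·10^(93.5/10) + 15·10^(93.9/10) + 10·10^(77.9/10) = 1.274e+11.
L_eq = 10·log₁₀(1.274e+11/80) = 92.02 dB.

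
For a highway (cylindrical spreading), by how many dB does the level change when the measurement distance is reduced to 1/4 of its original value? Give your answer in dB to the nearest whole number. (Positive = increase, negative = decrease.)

+6 dB

With cylindrical spreading the level changes by −10·log₁₀(r₂/r₁).
ΔL = −10·log₁₀(0.25) = +6.02 dB.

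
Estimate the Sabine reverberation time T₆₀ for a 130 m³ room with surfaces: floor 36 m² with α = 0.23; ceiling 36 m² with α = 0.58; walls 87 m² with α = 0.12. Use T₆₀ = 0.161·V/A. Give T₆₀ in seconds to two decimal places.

Total absorption A = 36·0.23 + 36·0.58 + 87·0.12 = 39.60 m² sabins.
T₆₀ = 0.161 × 130 / 39.60 = 0.529 s.

0.53 s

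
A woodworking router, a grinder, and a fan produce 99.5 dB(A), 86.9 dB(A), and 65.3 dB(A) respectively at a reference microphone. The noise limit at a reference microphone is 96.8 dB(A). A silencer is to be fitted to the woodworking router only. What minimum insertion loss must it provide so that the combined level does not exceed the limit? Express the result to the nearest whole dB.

3 dB

Everything except the woodworking router sums to 10^(86.9/10) + 10^(65.3/10) = 4.932e+08 in linear terms, 86.93 dB(A).
The limit corresponds to 10^(96.8/10) = 4.786e+09; subtracting the fixed part leaves 4.293e+09 for the woodworking router, i.e. 96.33 dB(A).
So the woodworking router must be reduced from 99.5 to 96.33 dB(A): IL = 3.17 dB.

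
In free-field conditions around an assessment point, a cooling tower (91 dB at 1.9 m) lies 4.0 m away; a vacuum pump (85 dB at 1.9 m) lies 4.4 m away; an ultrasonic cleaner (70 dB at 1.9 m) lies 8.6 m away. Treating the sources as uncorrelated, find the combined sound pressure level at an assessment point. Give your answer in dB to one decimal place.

85.4 dB

Apply inverse-square spreading to bring every level to the receiver, then sum 10^(L/10).
cooling tower: 91 − 20·log₁₀(4.0/1.9) = 91 − 6.47 = 84.53 dB.
vacuum pump: 85 − 20·log₁₀(4.4/1.9) = 85 − 7.29 = 77.71 dB.
ultrasonic cleaner: 70 − 20·log₁₀(8.6/1.9) = 70 − 13.11 = 56.89 dB.
Σ 10^(L/10) = 3.435e+08 → L_total = 10·log₁₀(3.435e+08) = 85.36 dB.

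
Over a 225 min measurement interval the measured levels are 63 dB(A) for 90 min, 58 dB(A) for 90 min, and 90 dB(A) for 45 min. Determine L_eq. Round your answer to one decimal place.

83.0 dB(A)

Weight each interval's intensity by its duration and average over T = 225 min:
Σ tᵢ·10^(Lᵢ/10) = 90·10^(63/10) + 90·10^(58/10) + 45·10^(90/10) = 4.524e+10.
L_eq = 10·log₁₀(4.524e+10/225) = 83.03 dB(A).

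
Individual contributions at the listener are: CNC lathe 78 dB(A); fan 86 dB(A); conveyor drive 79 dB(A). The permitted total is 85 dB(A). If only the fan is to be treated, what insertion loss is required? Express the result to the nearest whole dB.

The untreated sources together contribute 10^(78/10) + 10^(79/10) = 1.425e+08, i.e. 81.54 dB(A).
To meet 85 dB(A) overall, the treated fan may contribute at most 10^(85/10) − 1.425e+08 = 1.737e+08, i.e. 82.40 dB(A).
So the fan must be reduced from 86 to 82.40 dB(A): IL = 3.60 dB.

4 dB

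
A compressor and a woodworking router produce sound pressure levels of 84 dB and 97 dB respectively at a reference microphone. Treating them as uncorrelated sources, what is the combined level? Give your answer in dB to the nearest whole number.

For uncorrelated sources the intensities add, so convert each level to linear form, sum, and take 10·log₁₀ of the total.
Σ 10^(L/10) = 10^(84/10) + 10^(97/10) = 5.263e+09.
L_total = 10·log₁₀(5.263e+09) = 97.21 dB.

97 dB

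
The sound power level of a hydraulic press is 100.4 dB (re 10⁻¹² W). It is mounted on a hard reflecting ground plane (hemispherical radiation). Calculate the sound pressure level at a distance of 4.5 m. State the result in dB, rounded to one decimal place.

79.4 dB

L_p = L_w − 10·log₁₀(2π·r²) with r = 4.5 m.
2π·r² = 127.2 m², 10·log₁₀ of that is 21.046 dB.
L_p = 100.4 − 21.046 = 79.35 dB.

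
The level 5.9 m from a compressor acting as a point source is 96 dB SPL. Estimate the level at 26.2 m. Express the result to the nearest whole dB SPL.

Point-source attenuation: ΔL = 20·log₁₀(r₂/r₁) = 20·log₁₀(26.2/5.9) = 12.949 dB.
L₂ = 96 − 20·log₁₀(26.2/5.9) = 96 − 12.949 = 83.05 dB SPL.

83 dB SPL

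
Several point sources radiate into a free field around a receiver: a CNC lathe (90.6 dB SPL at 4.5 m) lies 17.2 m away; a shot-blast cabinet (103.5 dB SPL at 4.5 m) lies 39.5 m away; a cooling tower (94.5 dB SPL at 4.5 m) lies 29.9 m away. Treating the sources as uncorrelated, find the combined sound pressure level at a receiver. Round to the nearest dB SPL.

Apply inverse-square spreading to bring every level to the receiver, then sum 10^(L/10).
CNC lathe: 90.6 − 20·log₁₀(17.2/4.5) = 90.6 − 11.65 = 78.95 dB SPL.
shot-blast cabinet: 103.5 − 20·log₁₀(39.5/4.5) = 103.5 − 18.87 = 84.63 dB SPL.
cooling tower: 94.5 − 20·log₁₀(29.9/4.5) = 94.5 − 16.45 = 78.05 dB SPL.
Σ 10^(L/10) = 4.330e+08 → L_total = 10·log₁₀(4.330e+08) = 86.36 dB SPL.

86 dB SPL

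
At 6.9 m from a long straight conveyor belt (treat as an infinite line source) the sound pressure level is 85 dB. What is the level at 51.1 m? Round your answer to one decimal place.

76.3 dB

For a line source, L₂ = L₁ − 10·log₁₀(r₂/r₁).
L₂ = 85 − 10·log₁₀(51.1/6.9) = 85 − 8.696 = 76.30 dB.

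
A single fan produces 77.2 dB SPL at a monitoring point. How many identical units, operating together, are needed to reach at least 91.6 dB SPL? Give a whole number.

28

N identical sources give L₁ + 10·log₁₀ N, so require 10·log₁₀ N ≥ 91.6 − 77.2 = 14.4 dB.
N ≥ 10^(14.4/10) = 27.542, so N = 28.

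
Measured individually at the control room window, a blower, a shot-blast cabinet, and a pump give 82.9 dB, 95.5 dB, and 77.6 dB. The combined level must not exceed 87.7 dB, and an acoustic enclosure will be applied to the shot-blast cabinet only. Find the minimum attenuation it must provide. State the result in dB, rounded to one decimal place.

Fixed contribution from the other sources: Σ 10^(L/10) = 10^(82.9/10) + 10^(77.6/10) = 2.525e+08 (84.02 dB).
To meet 87.7 dB overall, the treated shot-blast cabinet may contribute at most 10^(87.7/10) − 2.525e+08 = 3.363e+08, i.e. 85.27 dB.
Required insertion loss = 95.5 − 85.27 = 10.23 dB.

10.2 dB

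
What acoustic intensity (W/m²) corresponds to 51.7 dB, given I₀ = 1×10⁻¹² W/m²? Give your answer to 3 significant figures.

1.48e-07 W/m²

I/I₀ = 10^(51.7/10) = 1.479e+05, so I = 1.479e+05 × 10⁻¹² W/m².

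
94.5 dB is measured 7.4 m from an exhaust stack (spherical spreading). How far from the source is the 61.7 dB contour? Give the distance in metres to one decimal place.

The 32.8 dB drop corresponds to a distance ratio of 10^(32.8/20) for a point source.
r₂ = 7.4·10^((94.5−61.7)/20) = 7.4·10^(32.8/20) = 323.02 m.

323.0 m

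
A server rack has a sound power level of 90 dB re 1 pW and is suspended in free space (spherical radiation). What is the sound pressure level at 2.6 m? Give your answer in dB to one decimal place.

70.7 dB

L_p = L_w − 10·log₁₀(4π·r²) with r = 2.6 m.
4π·r² = 84.95 m², 10·log₁₀ of that is 19.292 dB.
L_p = 90 − 19.292 = 70.71 dB.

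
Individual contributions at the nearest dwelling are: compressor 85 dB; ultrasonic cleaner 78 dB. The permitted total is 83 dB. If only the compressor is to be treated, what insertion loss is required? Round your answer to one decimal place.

Fixed contribution from the other source: Σ 10^(L/10) = 10^(78/10) = 6.310e+07 (78.00 dB).
The limit corresponds to 10^(83/10) = 1.995e+08; subtracting the fixed part leaves 1.364e+08 for the compressor, i.e. 81.35 dB.
Required insertion loss = 85 − 81.35 = 3.65 dB.

3.7 dB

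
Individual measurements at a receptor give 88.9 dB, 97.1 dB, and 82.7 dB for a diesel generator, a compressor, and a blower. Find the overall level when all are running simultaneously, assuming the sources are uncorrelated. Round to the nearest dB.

For uncorrelated sources the intensities add, so convert each level to linear form, sum, and take 10·log₁₀ of the total.
Σ 10^(L/10) = 10^(88.9/10) + 10^(97.1/10) + 10^(82.7/10) = 6.091e+09.
L_total = 10·log₁₀(6.091e+09) = 97.85 dB.

98 dB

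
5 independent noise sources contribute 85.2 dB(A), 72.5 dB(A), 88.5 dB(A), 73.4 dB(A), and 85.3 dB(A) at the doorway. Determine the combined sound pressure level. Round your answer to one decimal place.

91.5 dB(A)

For uncorrelated sources the intensities add, so convert each level to linear form, sum, and take 10·log₁₀ of the total.
Σ 10^(L/10) = 10^(85.2/10) + 10^(72.5/10) + 10^(88.5/10) + 10^(73.4/10) + 10^(85.3/10) = 1.418e+09.
L_total = 10·log₁₀(1.418e+09) = 91.52 dB(A).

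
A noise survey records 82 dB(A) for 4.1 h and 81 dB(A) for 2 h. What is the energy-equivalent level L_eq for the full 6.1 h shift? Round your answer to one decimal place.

81.7 dB(A)

The energy average is taken in the linear domain: L_eq = 10·log₁₀[(Σ tᵢ·10^(Lᵢ/10))/T], T = 6.1 h.
Σ tᵢ·10^(Lᵢ/10) = 4.1·10^(82/10) + 2·10^(81/10) = 9.016e+08.
L_eq = 10·log₁₀(9.016e+08/6.1) = 81.70 dB(A).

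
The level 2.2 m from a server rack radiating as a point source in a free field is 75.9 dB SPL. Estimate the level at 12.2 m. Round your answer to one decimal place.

61.0 dB SPL

Point-source attenuation: ΔL = 20·log₁₀(r₂/r₁) = 20·log₁₀(12.2/2.2) = 14.879 dB.
L₂ = 75.9 − 20·log₁₀(12.2/2.2) = 75.9 − 14.879 = 61.02 dB SPL.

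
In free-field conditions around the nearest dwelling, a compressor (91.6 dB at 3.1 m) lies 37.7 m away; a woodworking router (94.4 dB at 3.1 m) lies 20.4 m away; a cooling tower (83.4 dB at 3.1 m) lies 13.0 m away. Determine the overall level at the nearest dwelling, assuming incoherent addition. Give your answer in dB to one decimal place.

79.3 dB

Apply inverse-square spreading to bring every level to the receiver, then sum 10^(L/10).
compressor: 91.6 − 20·log₁₀(37.7/3.1) = 91.6 − 21.70 = 69.90 dB.
woodworking router: 94.4 − 20·log₁₀(20.4/3.1) = 94.4 − 16.37 = 78.03 dB.
cooling tower: 83.4 − 20·log₁₀(13.0/3.1) = 83.4 − 12.45 = 70.95 dB.
Σ 10^(L/10) = 8.581e+07 → L_total = 10·log₁₀(8.581e+07) = 79.34 dB.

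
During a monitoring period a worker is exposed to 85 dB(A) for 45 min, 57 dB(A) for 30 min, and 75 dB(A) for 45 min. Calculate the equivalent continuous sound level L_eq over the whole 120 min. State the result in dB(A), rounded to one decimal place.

The energy average is taken in the linear domain: L_eq = 10·log₁₀[(Σ tᵢ·10^(Lᵢ/10))/T], T = 120 min.
Σ tᵢ·10^(Lᵢ/10) = 45·10^(85/10) + 30·10^(57/10) + 45·10^(75/10) = 1.567e+10.
L_eq = 10·log₁₀(1.567e+10/120) = 81.16 dB(A).

81.2 dB(A)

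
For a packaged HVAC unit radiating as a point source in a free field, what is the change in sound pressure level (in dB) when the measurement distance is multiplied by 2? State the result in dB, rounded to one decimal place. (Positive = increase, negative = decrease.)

With spherical spreading the level changes by −20·log₁₀(r₂/r₁).
ΔL = −20·log₁₀(2) = -6.02 dB.

-6.0 dB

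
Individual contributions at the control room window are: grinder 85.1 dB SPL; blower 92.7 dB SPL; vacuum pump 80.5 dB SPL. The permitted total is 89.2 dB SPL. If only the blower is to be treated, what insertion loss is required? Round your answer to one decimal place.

Fixed contribution from the other sources: Σ 10^(L/10) = 10^(85.1/10) + 10^(80.5/10) = 4.358e+08 (86.39 dB SPL).
The limit corresponds to 10^(89.2/10) = 8.318e+08; subtracting the fixed part leaves 3.960e+08 for the blower, i.e. 85.98 dB SPL.
So the blower must be reduced from 92.7 to 85.98 dB SPL: IL = 6.72 dB.

6.7 dB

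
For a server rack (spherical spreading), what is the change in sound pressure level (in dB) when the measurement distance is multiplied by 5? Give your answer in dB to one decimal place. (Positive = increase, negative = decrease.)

-14.0 dB

A point source loses 6 dB per doubling of distance; generally ΔL = −20·log₁₀(r₂/r₁).
ΔL = −20·log₁₀(5) = -13.98 dB.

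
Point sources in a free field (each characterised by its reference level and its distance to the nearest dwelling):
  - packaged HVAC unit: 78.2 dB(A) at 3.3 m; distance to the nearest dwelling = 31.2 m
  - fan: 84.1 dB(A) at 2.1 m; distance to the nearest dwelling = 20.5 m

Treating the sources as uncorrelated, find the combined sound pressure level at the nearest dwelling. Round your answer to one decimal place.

65.4 dB(A)

Propagate each source to the receiver with L = L_ref − 20·log₁₀(r/r_ref), then add intensities.
packaged HVAC unit: 78.2 − 20·log₁₀(31.2/3.3) = 78.2 − 19.51 = 58.69 dB(A).
fan: 84.1 − 20·log₁₀(20.5/2.1) = 84.1 − 19.79 = 64.31 dB(A).
Σ 10^(L/10) = 3.436e+06 → L_total = 10·log₁₀(3.436e+06) = 65.36 dB(A).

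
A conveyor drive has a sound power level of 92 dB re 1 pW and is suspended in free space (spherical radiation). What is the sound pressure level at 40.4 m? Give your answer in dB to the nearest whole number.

L_p = L_w − 10·log₁₀(4π·r²) with r = 40.4 m.
4π·r² = 2.051e+04 m², 10·log₁₀ of that is 43.120 dB.
L_p = 92 − 43.120 = 48.88 dB.

49 dB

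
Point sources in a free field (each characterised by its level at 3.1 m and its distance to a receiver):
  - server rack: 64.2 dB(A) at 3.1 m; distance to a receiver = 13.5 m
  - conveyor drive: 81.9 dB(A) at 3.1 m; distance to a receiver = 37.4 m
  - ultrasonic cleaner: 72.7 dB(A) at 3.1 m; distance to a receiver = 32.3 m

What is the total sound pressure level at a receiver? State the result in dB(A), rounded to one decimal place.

Apply inverse-square spreading to bring every level to the receiver, then sum 10^(L/10).
server rack: 64.2 − 20·log₁₀(13.5/3.1) = 64.2 − 12.78 = 51.42 dB(A).
conveyor drive: 81.9 − 20·log₁₀(37.4/3.1) = 81.9 − 21.63 = 60.27 dB(A).
ultrasonic cleaner: 72.7 − 20·log₁₀(32.3/3.1) = 72.7 − 20.36 = 52.34 dB(A).
Σ 10^(L/10) = 1.374e+06 → L_total = 10·log₁₀(1.374e+06) = 61.38 dB(A).

61.4 dB(A)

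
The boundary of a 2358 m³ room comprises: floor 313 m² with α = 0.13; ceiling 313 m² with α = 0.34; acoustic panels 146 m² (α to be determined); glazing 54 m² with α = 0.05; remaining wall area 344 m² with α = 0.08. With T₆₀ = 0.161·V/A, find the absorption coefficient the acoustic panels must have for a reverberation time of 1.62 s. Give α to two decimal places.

0.39

From T₆₀ = 0.161·V/A, the target T₆₀ = 1.62 s needs A = 0.161·2358/1.62 = 234.34 m².
Absorption from the other surfaces = 313·0.13 + 313·0.34 + 54·0.05 + 344·0.08 = 177.33 m², so the acoustic panels must supply 57.01 m² over 146 m².
α = 57.01/146 = 0.391.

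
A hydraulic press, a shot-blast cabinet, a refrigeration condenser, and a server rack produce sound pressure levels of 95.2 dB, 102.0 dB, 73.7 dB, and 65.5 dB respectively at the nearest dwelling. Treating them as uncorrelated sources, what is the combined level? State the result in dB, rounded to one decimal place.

102.8 dB

Incoherent sources combine by intensity addition: L_total = 10·log₁₀(Σ 10^(L_i/10)).
Σ 10^(L/10) = 10^(95.2/10) + 10^(102.0/10) + 10^(73.7/10) + 10^(65.5/10) = 1.919e+10.
L_total = 10·log₁₀(1.919e+10) = 102.83 dB.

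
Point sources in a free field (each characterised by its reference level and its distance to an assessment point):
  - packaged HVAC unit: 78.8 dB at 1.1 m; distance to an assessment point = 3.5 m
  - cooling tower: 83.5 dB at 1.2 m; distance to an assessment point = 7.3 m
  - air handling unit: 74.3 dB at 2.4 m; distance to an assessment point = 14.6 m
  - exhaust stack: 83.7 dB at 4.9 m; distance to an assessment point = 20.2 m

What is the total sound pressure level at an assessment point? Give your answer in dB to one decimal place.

74.5 dB

First find each source's level at the receiver (point-source: −20·log₁₀(r/r_ref)), then combine on an intensity basis.
packaged HVAC unit: 78.8 − 20·log₁₀(3.5/1.1) = 78.8 − 10.05 = 68.75 dB.
cooling tower: 83.5 − 20·log₁₀(7.3/1.2) = 83.5 − 15.68 = 67.82 dB.
air handling unit: 74.3 − 20·log₁₀(14.6/2.4) = 74.3 − 15.68 = 58.62 dB.
exhaust stack: 83.7 − 20·log₁₀(20.2/4.9) = 83.7 − 12.30 = 71.40 dB.
Σ 10^(L/10) = 2.806e+07 → L_total = 10·log₁₀(2.806e+07) = 74.48 dB.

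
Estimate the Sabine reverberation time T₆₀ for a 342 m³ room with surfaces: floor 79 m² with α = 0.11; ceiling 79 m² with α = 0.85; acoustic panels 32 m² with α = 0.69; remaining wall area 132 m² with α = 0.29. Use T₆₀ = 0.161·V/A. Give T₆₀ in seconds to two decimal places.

0.40 s

Total absorption A = 79·0.11 + 79·0.85 + 32·0.69 + 132·0.29 = 136.20 m² sabins.
T₆₀ = 0.161 × 342 / 136.20 = 0.404 s.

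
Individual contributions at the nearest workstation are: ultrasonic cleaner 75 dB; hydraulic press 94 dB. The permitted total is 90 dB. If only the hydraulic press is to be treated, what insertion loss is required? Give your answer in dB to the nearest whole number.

The untreated sources together contribute 10^(75/10) = 3.162e+07, i.e. 75.00 dB.
To meet 90 dB overall, the treated hydraulic press may contribute at most 10^(90/10) − 3.162e+07 = 9.684e+08, i.e. 89.86 dB.
Required insertion loss = 94 − 89.86 = 4.14 dB.

4 dB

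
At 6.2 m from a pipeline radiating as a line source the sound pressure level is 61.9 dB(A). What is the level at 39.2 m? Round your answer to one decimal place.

53.9 dB(A)

Line-source attenuation: ΔL = 10·log₁₀(r₂/r₁) = 10·log₁₀(39.2/6.2) = 8.009 dB.
L₂ = 61.9 − 10·log₁₀(39.2/6.2) = 61.9 − 8.009 = 53.89 dB(A).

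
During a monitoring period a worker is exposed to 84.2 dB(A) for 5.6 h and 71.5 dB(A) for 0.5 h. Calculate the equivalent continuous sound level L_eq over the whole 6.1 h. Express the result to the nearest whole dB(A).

84 dB(A)

Weight each interval's intensity by its duration and average over T = 6.1 h:
Σ tᵢ·10^(Lᵢ/10) = 5.6·10^(84.2/10) + 0.5·10^(71.5/10) = 1.480e+09.
L_eq = 10·log₁₀(1.480e+09/6.1) = 83.85 dB(A).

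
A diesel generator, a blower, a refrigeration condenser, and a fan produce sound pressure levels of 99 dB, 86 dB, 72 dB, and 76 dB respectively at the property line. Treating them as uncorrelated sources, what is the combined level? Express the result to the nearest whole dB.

For uncorrelated sources the intensities add, so convert each level to linear form, sum, and take 10·log₁₀ of the total.
Σ 10^(L/10) = 10^(99/10) + 10^(86/10) + 10^(72/10) + 10^(76/10) = 8.397e+09.
L_total = 10·log₁₀(8.397e+09) = 99.24 dB.

99 dB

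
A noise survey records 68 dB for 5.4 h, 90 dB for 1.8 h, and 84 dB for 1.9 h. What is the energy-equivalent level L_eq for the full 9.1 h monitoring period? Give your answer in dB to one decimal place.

The energy average is taken in the linear domain: L_eq = 10·log₁₀[(Σ tᵢ·10^(Lᵢ/10))/T], T = 9.1 h.
Σ tᵢ·10^(Lᵢ/10) = 5.4·10^(68/10) + 1.8·10^(90/10) + 1.9·10^(84/10) = 2.311e+09.
L_eq = 10·log₁₀(2.311e+09/9.1) = 84.05 dB.

84.0 dB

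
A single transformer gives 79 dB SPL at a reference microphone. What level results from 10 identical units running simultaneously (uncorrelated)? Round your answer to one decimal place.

N identical incoherent sources raise the level by 10·log₁₀ N.
L_total = 79 + 10·log₁₀(10) = 79 + 10.000 = 89.00 dB SPL.

89.0 dB SPL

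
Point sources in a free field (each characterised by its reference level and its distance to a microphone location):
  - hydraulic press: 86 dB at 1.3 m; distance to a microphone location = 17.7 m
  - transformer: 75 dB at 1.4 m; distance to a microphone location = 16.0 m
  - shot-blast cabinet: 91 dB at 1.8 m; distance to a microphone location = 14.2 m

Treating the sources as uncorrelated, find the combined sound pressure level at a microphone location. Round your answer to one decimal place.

73.5 dB

Propagate each source to the receiver with L = L_ref − 20·log₁₀(r/r_ref), then add intensities.
hydraulic press: 86 − 20·log₁₀(17.7/1.3) = 86 − 22.68 = 63.32 dB.
transformer: 75 − 20·log₁₀(16.0/1.4) = 75 − 21.16 = 53.84 dB.
shot-blast cabinet: 91 − 20·log₁₀(14.2/1.8) = 91 − 17.94 = 73.06 dB.
Σ 10^(L/10) = 2.262e+07 → L_total = 10·log₁₀(2.262e+07) = 73.54 dB.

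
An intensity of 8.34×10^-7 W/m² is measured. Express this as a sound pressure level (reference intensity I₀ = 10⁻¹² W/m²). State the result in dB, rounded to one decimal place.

59.2 dB

Dividing by I₀ shifts the exponent by 12: I/I₀ = 8.34×10^5.
L = 10·(0.9212 + 5) = 59.21 dB.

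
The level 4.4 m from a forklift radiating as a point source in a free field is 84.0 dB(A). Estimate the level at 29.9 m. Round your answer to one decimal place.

67.4 dB(A)

Spherical spreading from a point source gives a 20·log₁₀(r₂/r₁) drop.
L₂ = 84.0 − 20·log₁₀(29.9/4.4) = 84.0 − 16.644 = 67.36 dB(A).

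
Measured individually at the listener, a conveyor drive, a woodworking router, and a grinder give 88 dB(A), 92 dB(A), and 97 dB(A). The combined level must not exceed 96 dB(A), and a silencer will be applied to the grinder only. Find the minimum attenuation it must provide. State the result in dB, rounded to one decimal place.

The untreated sources together contribute 10^(88/10) + 10^(92/10) = 2.216e+09, i.e. 93.46 dB(A).
To meet 96 dB(A) overall, the treated grinder may contribute at most 10^(96/10) − 2.216e+09 = 1.765e+09, i.e. 92.47 dB(A).
So the grinder must be reduced from 97 to 92.47 dB(A): IL = 4.53 dB.

4.5 dB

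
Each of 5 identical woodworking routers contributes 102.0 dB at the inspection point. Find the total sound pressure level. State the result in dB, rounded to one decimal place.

109.0 dB

L_total = L₁ + 10·log₁₀ N for N identical incoherent sources.
L_total = 102.0 + 10·log₁₀(5) = 102.0 + 6.990 = 108.99 dB.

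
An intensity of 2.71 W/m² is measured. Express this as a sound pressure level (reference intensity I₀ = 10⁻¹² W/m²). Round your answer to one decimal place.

I/I₀ = 2.71/10⁻¹² = 2.71×10^12, and L = 10·log₁₀(I/I₀).
L = 10·(0.4330 + 12) = 124.33 dB.

124.3 dB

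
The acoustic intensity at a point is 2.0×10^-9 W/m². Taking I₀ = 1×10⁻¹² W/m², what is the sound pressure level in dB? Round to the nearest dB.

33 dB

I/I₀ = 2.0×10^-9/10⁻¹² = 2.0×10^3, and L = 10·log₁₀(I/I₀).
L = 10·(0.3010 + 3) = 33.01 dB.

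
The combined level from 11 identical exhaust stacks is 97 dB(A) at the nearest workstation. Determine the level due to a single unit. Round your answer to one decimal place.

86.6 dB(A)

For N identical incoherent sources L_total = L₁ + 10·log₁₀ N, so L₁ = 97 − 10·log₁₀(11) = 97 − 10.414.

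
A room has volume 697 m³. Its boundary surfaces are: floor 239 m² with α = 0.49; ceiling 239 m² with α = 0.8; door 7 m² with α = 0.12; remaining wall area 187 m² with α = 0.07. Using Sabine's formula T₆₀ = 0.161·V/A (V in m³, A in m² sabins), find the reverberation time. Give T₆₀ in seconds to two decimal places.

Total absorption A = 239·0.49 + 239·0.8 + 7·0.12 + 187·0.07 = 322.24 m² sabins.
T₆₀ = 0.161·V/A = 0.161·697/322.24 = 0.348 s.

0.35 s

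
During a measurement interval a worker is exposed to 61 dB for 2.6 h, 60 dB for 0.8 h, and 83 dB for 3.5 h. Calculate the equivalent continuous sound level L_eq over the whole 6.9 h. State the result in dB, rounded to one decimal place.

80.1 dB

The energy average is taken in the linear domain: L_eq = 10·log₁₀[(Σ tᵢ·10^(Lᵢ/10))/T], T = 6.9 h.
Σ tᵢ·10^(Lᵢ/10) = 2.6·10^(61/10) + 0.8·10^(60/10) + 3.5·10^(83/10) = 7.024e+08.
L_eq = 10·log₁₀(7.024e+08/6.9) = 80.08 dB.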